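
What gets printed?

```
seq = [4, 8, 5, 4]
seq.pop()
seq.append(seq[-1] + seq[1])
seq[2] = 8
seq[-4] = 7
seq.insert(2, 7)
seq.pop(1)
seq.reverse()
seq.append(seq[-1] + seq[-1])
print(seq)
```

pop() removes 4 → [4, 8, 5]
append seq[-1]+seq[1] = 5+8 = 13 → [4, 8, 5, 13]
seq[2] = 8 → [4, 8, 8, 13]
seq[-4] = 7 → [7, 8, 8, 13]
insert 7 at 2 → [7, 8, 7, 8, 13]
pop(1) removes 8 → [7, 7, 8, 13]
reverse → [13, 8, 7, 7]
append seq[-1]+seq[-1] = 7+7 = 14 → [13, 8, 7, 7, 14]

[13, 8, 7, 7, 14]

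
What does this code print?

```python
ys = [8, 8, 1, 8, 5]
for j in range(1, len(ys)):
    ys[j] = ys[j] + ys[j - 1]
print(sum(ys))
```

96

j=1: ys[1] = 8+8 = 16 → [8, 16, 1, 8, 5]
j=2: ys[2] = 1+16 = 17 → [8, 16, 17, 8, 5]
j=3: ys[3] = 8+17 = 25 → [8, 16, 17, 25, 5]
j=4: ys[4] = 5+25 = 30 → [8, 16, 17, 25, 30]
sum = 96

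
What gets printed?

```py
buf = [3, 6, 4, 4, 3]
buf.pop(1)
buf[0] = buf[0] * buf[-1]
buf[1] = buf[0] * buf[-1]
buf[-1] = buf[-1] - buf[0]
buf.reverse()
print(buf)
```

pop(1) removes 6 → [3, 4, 4, 3]
buf[0] = buf[0]*buf[-1] = 3*3 = 9 → [9, 4, 4, 3]
buf[1] = buf[0]*buf[-1] = 9*3 = 27 → [9, 27, 4, 3]
buf[-1] = buf[-1]-buf[0] = 3-9 = -6 → [9, 27, 4, -6]
reverse → [-6, 4, 27, 9]

[-6, 4, 27, 9]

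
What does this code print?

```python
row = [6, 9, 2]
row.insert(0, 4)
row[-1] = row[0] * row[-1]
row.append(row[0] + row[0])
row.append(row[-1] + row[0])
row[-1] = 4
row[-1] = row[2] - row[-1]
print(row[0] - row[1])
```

-2

insert 4 at 0 → [4, 6, 9, 2]
row[-1] = row[0]*row[-1] = 4*2 = 8 → [4, 6, 9, 8]
append row[0]+row[0] = 4+4 = 8 → [4, 6, 9, 8, 8]
append row[-1]+row[0] = 8+4 = 12 → [4, 6, 9, 8, 8, 12]
row[-1] = 4 → [4, 6, 9, 8, 8, 4]
row[-1] = row[2]-row[-1] = 9-4 = 5 → [4, 6, 9, 8, 8, 5]
row[0]-row[1] = 4-6 = -2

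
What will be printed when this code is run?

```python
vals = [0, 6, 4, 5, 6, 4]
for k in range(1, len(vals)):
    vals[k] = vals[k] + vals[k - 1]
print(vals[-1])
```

k=1: vals[1] = 6+0 = 6 → [0, 6, 4, 5, 6, 4]
k=2: vals[2] = 4+6 = 10 → [0, 6, 10, 5, 6, 4]
k=3: vals[3] = 5+10 = 15 → [0, 6, 10, 15, 6, 4]
k=4: vals[4] = 6+15 = 21 → [0, 6, 10, 15, 21, 4]
k=5: vals[5] = 4+21 = 25 → [0, 6, 10, 15, 21, 25]

25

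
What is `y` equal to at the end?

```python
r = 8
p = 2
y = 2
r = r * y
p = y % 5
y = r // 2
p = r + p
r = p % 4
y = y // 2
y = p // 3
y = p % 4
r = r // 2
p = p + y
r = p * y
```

r = 8*2 = 16
p = 2%5 = 2
y = 16//2 = 8
p = 16+2 = 18
r = 18%4 = 2
y = 8//2 = 4
y = 18//3 = 6
y = 18%4 = 2
r = 2//2 = 1
p = 18+2 = 20
r = 20*2 = 40

2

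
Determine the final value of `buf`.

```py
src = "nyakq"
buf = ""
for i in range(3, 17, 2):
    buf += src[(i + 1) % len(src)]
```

'qyknaqy'

i=3: add src[4]='q' → 'q'
i=5: add src[1]='y' → 'qy'
i=7: add src[3]='k' → 'qyk'
i=9: add src[0]='n' → 'qykn'
i=11: add src[2]='a' → 'qykna'
i=13: add src[4]='q' → 'qyknaq'
i=15: add src[1]='y' → 'qyknaqy'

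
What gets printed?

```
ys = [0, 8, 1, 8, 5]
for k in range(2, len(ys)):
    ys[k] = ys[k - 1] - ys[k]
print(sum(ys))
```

8

k=2: ys[2] = 8-1 = 7 → [0, 8, 7, 8, 5]
k=3: ys[3] = 7-8 = -1 → [0, 8, 7, -1, 5]
k=4: ys[4] = (-1)-5 = -6 → [0, 8, 7, -1, -6]
sum = 8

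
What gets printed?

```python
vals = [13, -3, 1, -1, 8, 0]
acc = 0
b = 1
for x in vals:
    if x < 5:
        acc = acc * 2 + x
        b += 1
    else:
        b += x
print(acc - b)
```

-48

x=13: not <5; b=14
x=-3: <5, acc = 0*2+(-3) = -3; b=15
x=1: <5, acc = (-3)*2+1 = -5; b=16
x=-1: <5, acc = (-5)*2+(-1) = -11; b=17
x=8: not <5; b=25
x=0: <5, acc = (-11)*2+0 = -22; b=26
acc-b = (-22)-26 = -48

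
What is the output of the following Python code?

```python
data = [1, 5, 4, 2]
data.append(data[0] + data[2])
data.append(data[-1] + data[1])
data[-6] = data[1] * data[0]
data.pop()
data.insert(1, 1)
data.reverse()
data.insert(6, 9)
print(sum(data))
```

31

append data[0]+data[2] = 1+4 = 5 → [1, 5, 4, 2, 5]
append data[-1]+data[1] = 5+5 = 10 → [1, 5, 4, 2, 5, 10]
data[-6] = data[1]*data[0] = 5*1 = 5 → [5, 5, 4, 2, 5, 10]
pop() removes 10 → [5, 5, 4, 2, 5]
insert 1 at 1 → [5, 1, 5, 4, 2, 5]
reverse → [5, 2, 4, 5, 1, 5]
insert 9 at 6 → [5, 2, 4, 5, 1, 5, 9]
sum = 31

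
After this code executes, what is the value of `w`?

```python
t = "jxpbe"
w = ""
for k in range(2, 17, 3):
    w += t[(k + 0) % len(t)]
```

'pjbxe'

k=2: add t[2]='p' → 'p'
k=5: add t[0]='j' → 'pj'
k=8: add t[3]='b' → 'pjb'
k=11: add t[1]='x' → 'pjbx'
k=14: add t[4]='e' → 'pjbxe'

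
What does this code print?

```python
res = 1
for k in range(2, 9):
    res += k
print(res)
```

36

k=2: res = 1+2 = 3
k=3: res = 3+3 = 6
k=4: res = 6+4 = 10
k=5: res = 10+5 = 15
k=6: res = 15+6 = 21
k=7: res = 21+7 = 28
k=8: res = 28+8 = 36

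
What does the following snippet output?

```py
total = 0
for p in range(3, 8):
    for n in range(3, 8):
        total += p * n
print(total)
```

625

p=3,n=3: total = 0+9 = 9
p=3,n=4: total = 9+12 = 21
p=3,n=5: total = 21+15 = 36
p=3,n=6: total = 36+18 = 54
p=3,n=7: total = 54+21 = 75
p=4,n=3: total = 75+12 = 87
p=4,n=4: total = 87+16 = 103
p=4,n=5: total = 103+20 = 123
p=4,n=6: total = 123+24 = 147
p=4,n=7: total = 147+28 = 175
p=5,n=3: total = 175+15 = 190
p=5,n=4: total = 190+20 = 210
p=5,n=5: total = 210+25 = 235
p=5,n=6: total = 235+30 = 265
p=5,n=7: total = 265+35 = 300
p=6,n=3: total = 300+18 = 318
p=6,n=4: total = 318+24 = 342
p=6,n=5: total = 342+30 = 372
p=6,n=6: total = 372+36 = 408
p=6,n=7: total = 408+42 = 450
p=7,n=3: total = 450+21 = 471
p=7,n=4: total = 471+28 = 499
p=7,n=5: total = 499+35 = 534
p=7,n=6: total = 534+42 = 576
p=7,n=7: total = 576+49 = 625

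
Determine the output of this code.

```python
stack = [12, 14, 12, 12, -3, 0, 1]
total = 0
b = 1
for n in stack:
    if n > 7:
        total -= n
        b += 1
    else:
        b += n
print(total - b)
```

n=12: >7, total = 0-12 = -12; b=2
n=14: >7, total = (-12)-14 = -26; b=3
n=12: >7, total = (-26)-12 = -38; b=4
n=12: >7, total = (-38)-12 = -50; b=5
n=-3: not >7; b=2
n=0: not >7; b=2
n=1: not >7; b=3
total-b = (-50)-3 = -53

-53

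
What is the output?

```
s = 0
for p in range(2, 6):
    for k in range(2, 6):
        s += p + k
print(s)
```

p=2,k=2: s = 0+4 = 4
p=2,k=3: s = 4+5 = 9
p=2,k=4: s = 9+6 = 15
p=2,k=5: s = 15+7 = 22
p=3,k=2: s = 22+5 = 27
p=3,k=3: s = 27+6 = 33
p=3,k=4: s = 33+7 = 40
p=3,k=5: s = 40+8 = 48
p=4,k=2: s = 48+6 = 54
p=4,k=3: s = 54+7 = 61
p=4,k=4: s = 61+8 = 69
p=4,k=5: s = 69+9 = 78
p=5,k=2: s = 78+7 = 85
p=5,k=3: s = 85+8 = 93
p=5,k=4: s = 93+9 = 102
p=5,k=5: s = 102+10 = 112

112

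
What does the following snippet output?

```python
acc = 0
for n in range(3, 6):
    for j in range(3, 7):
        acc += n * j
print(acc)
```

216

n=3,j=3: acc = 0+9 = 9
n=3,j=4: acc = 9+12 = 21
n=3,j=5: acc = 21+15 = 36
n=3,j=6: acc = 36+18 = 54
n=4,j=3: acc = 54+12 = 66
n=4,j=4: acc = 66+16 = 82
n=4,j=5: acc = 82+20 = 102
n=4,j=6: acc = 102+24 = 126
n=5,j=3: acc = 126+15 = 141
n=5,j=4: acc = 141+20 = 161
n=5,j=5: acc = 161+25 = 186
n=5,j=6: acc = 186+30 = 216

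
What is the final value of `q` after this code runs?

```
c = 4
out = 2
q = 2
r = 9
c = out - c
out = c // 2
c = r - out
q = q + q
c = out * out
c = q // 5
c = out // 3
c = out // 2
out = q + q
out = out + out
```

c = 2-4 = -2
out = (-2)//2 = -1
c = 9-(-1) = 10
q = 2+2 = 4
c = (-1)*(-1) = 1
c = 4//5 = 0
c = (-1)//3 = -1
c = (-1)//2 = -1
out = 4+4 = 8
out = 8+8 = 16

4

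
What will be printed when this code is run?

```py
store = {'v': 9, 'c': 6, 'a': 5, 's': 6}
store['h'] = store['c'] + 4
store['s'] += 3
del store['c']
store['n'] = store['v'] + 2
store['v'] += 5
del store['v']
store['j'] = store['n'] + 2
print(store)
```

store['h'] = store['c']+4 = 10 → {'v': 9, 'c': 6, 'a': 5, 's': 6, 'h': 10}
store['s'] = 6+3 = 9 → {'v': 9, 'c': 6, 'a': 5, 's': 9, 'h': 10}
del 'c' → {'v': 9, 'a': 5, 's': 9, 'h': 10}
store['n'] = store['v']+2 = 11 → {'v': 9, 'a': 5, 's': 9, 'h': 10, 'n': 11}
store['v'] = 9+5 = 14 → {'v': 14, 'a': 5, 's': 9, 'h': 10, 'n': 11}
del 'v' → {'a': 5, 's': 9, 'h': 10, 'n': 11}
store['j'] = store['n']+2 = 13 → {'a': 5, 's': 9, 'h': 10, 'n': 11, 'j': 13}

{'a': 5, 's': 9, 'h': 10, 'n': 11, 'j': 13}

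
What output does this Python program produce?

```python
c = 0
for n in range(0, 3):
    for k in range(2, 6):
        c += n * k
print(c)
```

42

n=0,k=2: c = 0+0 = 0
n=0,k=3: c = 0+0 = 0
n=0,k=4: c = 0+0 = 0
n=0,k=5: c = 0+0 = 0
n=1,k=2: c = 0+2 = 2
n=1,k=3: c = 2+3 = 5
n=1,k=4: c = 5+4 = 9
n=1,k=5: c = 9+5 = 14
n=2,k=2: c = 14+4 = 18
n=2,k=3: c = 18+6 = 24
n=2,k=4: c = 24+8 = 32
n=2,k=5: c = 32+10 = 42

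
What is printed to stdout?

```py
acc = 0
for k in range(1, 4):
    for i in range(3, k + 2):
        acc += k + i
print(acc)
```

k=2,i=3: acc = 0+5 = 5
k=3,i=3: acc = 5+6 = 11
k=3,i=4: acc = 11+7 = 18

18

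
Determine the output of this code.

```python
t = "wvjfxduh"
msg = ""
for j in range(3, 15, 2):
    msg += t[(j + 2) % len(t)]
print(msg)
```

j=3: add t[5]='d' → 'd'
j=5: add t[7]='h' → 'dh'
j=7: add t[1]='v' → 'dhv'
j=9: add t[3]='f' → 'dhvf'
j=11: add t[5]='d' → 'dhvfd'
j=13: add t[7]='h' → 'dhvfdh'

dhvfdh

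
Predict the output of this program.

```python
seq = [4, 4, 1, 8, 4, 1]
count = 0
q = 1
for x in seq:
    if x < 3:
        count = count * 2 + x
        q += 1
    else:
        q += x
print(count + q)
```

x=4: not <3; q=5
x=4: not <3; q=9
x=1: <3, count = 0*2+1 = 1; q=10
x=8: not <3; q=18
x=4: not <3; q=22
x=1: <3, count = 1*2+1 = 3; q=23
count+q = 3+23 = 26

26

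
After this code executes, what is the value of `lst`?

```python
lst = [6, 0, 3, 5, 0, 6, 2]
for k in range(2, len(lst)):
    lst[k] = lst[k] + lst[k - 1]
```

k=2: lst[2] = 3+0 = 3 → [6, 0, 3, 5, 0, 6, 2]
k=3: lst[3] = 5+3 = 8 → [6, 0, 3, 8, 0, 6, 2]
k=4: lst[4] = 0+8 = 8 → [6, 0, 3, 8, 8, 6, 2]
k=5: lst[5] = 6+8 = 14 → [6, 0, 3, 8, 8, 14, 2]
k=6: lst[6] = 2+14 = 16 → [6, 0, 3, 8, 8, 14, 16]

[6, 0, 3, 8, 8, 14, 16]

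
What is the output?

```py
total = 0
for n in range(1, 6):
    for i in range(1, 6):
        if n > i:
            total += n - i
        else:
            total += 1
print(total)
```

35

n=1,i=1: not 1>1, total = 0+1 = 1
n=1,i=2: not 1>2, total = 1+1 = 2
n=1,i=3: not 1>3, total = 2+1 = 3
n=1,i=4: not 1>4, total = 3+1 = 4
n=1,i=5: not 1>5, total = 4+1 = 5
n=2,i=1: 2>1, total = 5+1 = 6
n=2,i=2: not 2>2, total = 6+1 = 7
n=2,i=3: not 2>3, total = 7+1 = 8
n=2,i=4: not 2>4, total = 8+1 = 9
n=2,i=5: not 2>5, total = 9+1 = 10
n=3,i=1: 3>1, total = 10+2 = 12
n=3,i=2: 3>2, total = 12+1 = 13
n=3,i=3: not 3>3, total = 13+1 = 14
n=3,i=4: not 3>4, total = 14+1 = 15
n=3,i=5: not 3>5, total = 15+1 = 16
n=4,i=1: 4>1, total = 16+3 = 19
n=4,i=2: 4>2, total = 19+2 = 21
n=4,i=3: 4>3, total = 21+1 = 22
n=4,i=4: not 4>4, total = 22+1 = 23
n=4,i=5: not 4>5, total = 23+1 = 24
n=5,i=1: 5>1, total = 24+4 = 28
n=5,i=2: 5>2, total = 28+3 = 31
n=5,i=3: 5>3, total = 31+2 = 33
n=5,i=4: 5>4, total = 33+1 = 34
n=5,i=5: not 5>5, total = 34+1 = 35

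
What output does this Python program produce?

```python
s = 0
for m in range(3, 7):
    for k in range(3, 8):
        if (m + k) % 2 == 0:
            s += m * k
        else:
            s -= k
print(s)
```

170

m=3,k=3: even sum, s = 0+9 = 9
m=3,k=4: odd sum, s = 9-4 = 5
m=3,k=5: even sum, s = 5+15 = 20
m=3,k=6: odd sum, s = 20-6 = 14
m=3,k=7: even sum, s = 14+21 = 35
m=4,k=3: odd sum, s = 35-3 = 32
m=4,k=4: even sum, s = 32+16 = 48
m=4,k=5: odd sum, s = 48-5 = 43
m=4,k=6: even sum, s = 43+24 = 67
m=4,k=7: odd sum, s = 67-7 = 60
m=5,k=3: even sum, s = 60+15 = 75
m=5,k=4: odd sum, s = 75-4 = 71
m=5,k=5: even sum, s = 71+25 = 96
m=5,k=6: odd sum, s = 96-6 = 90
m=5,k=7: even sum, s = 90+35 = 125
m=6,k=3: odd sum, s = 125-3 = 122
m=6,k=4: even sum, s = 122+24 = 146
m=6,k=5: odd sum, s = 146-5 = 141
m=6,k=6: even sum, s = 141+36 = 177
m=6,k=7: odd sum, s = 177-7 = 170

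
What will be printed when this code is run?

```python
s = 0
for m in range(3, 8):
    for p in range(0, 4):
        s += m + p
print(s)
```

m=3,p=0: s = 0+3 = 3
m=3,p=1: s = 3+4 = 7
m=3,p=2: s = 7+5 = 12
m=3,p=3: s = 12+6 = 18
m=4,p=0: s = 18+4 = 22
m=4,p=1: s = 22+5 = 27
m=4,p=2: s = 27+6 = 33
m=4,p=3: s = 33+7 = 40
m=5,p=0: s = 40+5 = 45
m=5,p=1: s = 45+6 = 51
m=5,p=2: s = 51+7 = 58
m=5,p=3: s = 58+8 = 66
m=6,p=0: s = 66+6 = 72
m=6,p=1: s = 72+7 = 79
m=6,p=2: s = 79+8 = 87
m=6,p=3: s = 87+9 = 96
m=7,p=0: s = 96+7 = 103
m=7,p=1: s = 103+8 = 111
m=7,p=2: s = 111+9 = 120
m=7,p=3: s = 120+10 = 130

130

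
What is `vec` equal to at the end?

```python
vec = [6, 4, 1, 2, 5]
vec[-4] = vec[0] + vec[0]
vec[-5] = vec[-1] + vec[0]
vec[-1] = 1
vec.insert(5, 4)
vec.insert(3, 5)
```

vec[-4] = vec[0]+vec[0] = 6+6 = 12 → [6, 12, 1, 2, 5]
vec[-5] = vec[-1]+vec[0] = 5+6 = 11 → [11, 12, 1, 2, 5]
vec[-1] = 1 → [11, 12, 1, 2, 1]
insert 4 at 5 → [11, 12, 1, 2, 1, 4]
insert 5 at 3 → [11, 12, 1, 5, 2, 1, 4]

[11, 12, 1, 5, 2, 1, 4]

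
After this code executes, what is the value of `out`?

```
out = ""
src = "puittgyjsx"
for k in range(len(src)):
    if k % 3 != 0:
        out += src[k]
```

k=0: skip
k=1: add 'u' → 'u'
k=2: add 'i' → 'ui'
k=3: skip
k=4: add 't' → 'uit'
k=5: add 'g' → 'uitg'
k=6: skip
k=7: add 'j' → 'uitgj'
k=8: add 's' → 'uitgjs'
k=9: skip

'uitgjs'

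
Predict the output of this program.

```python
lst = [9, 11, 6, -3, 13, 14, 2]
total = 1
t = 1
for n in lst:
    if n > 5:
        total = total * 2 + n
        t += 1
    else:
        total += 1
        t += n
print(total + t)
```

n=9: >5, total = 1*2+9 = 11; t=2
n=11: >5, total = 11*2+11 = 33; t=3
n=6: >5, total = 33*2+6 = 72; t=4
n=-3: not >5, total = 72+1 = 73; t=1
n=13: >5, total = 73*2+13 = 159; t=2
n=14: >5, total = 159*2+14 = 332; t=3
n=2: not >5, total = 332+1 = 333; t=5
total+t = 333+5 = 338

338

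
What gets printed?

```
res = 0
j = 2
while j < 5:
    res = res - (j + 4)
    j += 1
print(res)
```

-21

j=2: res = 0-6 = -6
j=3: res = (-6)-7 = -13
j=4: res = (-13)-8 = -21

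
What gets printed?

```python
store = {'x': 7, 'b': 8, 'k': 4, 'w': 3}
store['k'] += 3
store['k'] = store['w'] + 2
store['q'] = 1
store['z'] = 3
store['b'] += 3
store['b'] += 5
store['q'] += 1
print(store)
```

store['k'] = 4+3 = 7 → {'x': 7, 'b': 8, 'k': 7, 'w': 3}
store['k'] = store['w']+2 = 5 → {'x': 7, 'b': 8, 'k': 5, 'w': 3}
store['q'] = 1 → {'x': 7, 'b': 8, 'k': 5, 'w': 3, 'q': 1}
store['z'] = 3 → {'x': 7, 'b': 8, 'k': 5, 'w': 3, 'q': 1, 'z': 3}
store['b'] = 8+3 = 11 → {'x': 7, 'b': 11, 'k': 5, 'w': 3, 'q': 1, 'z': 3}
store['b'] = 11+5 = 16 → {'x': 7, 'b': 16, 'k': 5, 'w': 3, 'q': 1, 'z': 3}
store['q'] = 1+1 = 2 → {'x': 7, 'b': 16, 'k': 5, 'w': 3, 'q': 2, 'z': 3}

{'x': 7, 'b': 16, 'k': 5, 'w': 3, 'q': 2, 'z': 3}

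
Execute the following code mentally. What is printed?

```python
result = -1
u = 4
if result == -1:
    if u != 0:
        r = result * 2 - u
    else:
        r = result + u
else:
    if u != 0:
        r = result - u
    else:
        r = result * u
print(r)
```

result=-1, u=4
result == -1 is True; u != 0 is True
→ r = result * 2 - u = -6

-6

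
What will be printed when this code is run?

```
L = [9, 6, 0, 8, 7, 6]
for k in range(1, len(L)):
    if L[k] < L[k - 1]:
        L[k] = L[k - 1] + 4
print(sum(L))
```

k=1: 6<9, L[1] = 9+4 = 13 → [9, 13, 0, 8, 7, 6]
k=2: 0<13, L[2] = 13+4 = 17 → [9, 13, 17, 8, 7, 6]
k=3: 8<17, L[3] = 17+4 = 21 → [9, 13, 17, 21, 7, 6]
k=4: 7<21, L[4] = 21+4 = 25 → [9, 13, 17, 21, 25, 6]
k=5: 6<25, L[5] = 25+4 = 29 → [9, 13, 17, 21, 25, 29]
sum = 114

114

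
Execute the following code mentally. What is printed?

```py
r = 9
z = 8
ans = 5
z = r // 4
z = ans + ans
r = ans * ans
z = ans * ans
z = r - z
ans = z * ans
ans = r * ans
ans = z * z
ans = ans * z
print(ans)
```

0

z = 9//4 = 2
z = 5+5 = 10
r = 5*5 = 25
z = 5*5 = 25
z = 25-25 = 0
ans = 0*5 = 0
ans = 25*0 = 0
ans = 0*0 = 0
ans = 0*0 = 0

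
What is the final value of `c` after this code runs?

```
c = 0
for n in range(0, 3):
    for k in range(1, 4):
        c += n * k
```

18

n=0,k=1: c = 0+0 = 0
n=0,k=2: c = 0+0 = 0
n=0,k=3: c = 0+0 = 0
n=1,k=1: c = 0+1 = 1
n=1,k=2: c = 1+2 = 3
n=1,k=3: c = 3+3 = 6
n=2,k=1: c = 6+2 = 8
n=2,k=2: c = 8+4 = 12
n=2,k=3: c = 12+6 = 18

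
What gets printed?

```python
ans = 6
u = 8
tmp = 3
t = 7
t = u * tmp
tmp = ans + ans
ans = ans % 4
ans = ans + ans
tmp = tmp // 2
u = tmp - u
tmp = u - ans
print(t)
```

t = 8*3 = 24
tmp = 6+6 = 12
ans = 6%4 = 2
ans = 2+2 = 4
tmp = 12//2 = 6
u = 6-8 = -2
tmp = (-2)-4 = -6

24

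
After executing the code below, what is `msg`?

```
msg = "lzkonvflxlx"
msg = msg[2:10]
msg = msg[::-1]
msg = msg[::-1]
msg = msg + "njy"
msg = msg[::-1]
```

'yjnlxlfvnok'

slice [2:10] → 'konvflxl'
reverse → 'lxlfvnok'
reverse → 'konvflxl'
+ 'njy' → 'konvflxlnjy'
reverse → 'yjnlxlfvnok'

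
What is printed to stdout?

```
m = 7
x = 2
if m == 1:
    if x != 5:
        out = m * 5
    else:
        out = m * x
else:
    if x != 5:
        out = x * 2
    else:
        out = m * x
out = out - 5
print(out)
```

-1

m=7, x=2
m == 1 is False; x != 5 is True
→ out = x * 2 = 4
out = 4-5 = -1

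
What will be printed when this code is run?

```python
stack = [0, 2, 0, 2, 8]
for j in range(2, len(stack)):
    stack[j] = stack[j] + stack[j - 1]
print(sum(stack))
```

j=2: stack[2] = 0+2 = 2 → [0, 2, 2, 2, 8]
j=3: stack[3] = 2+2 = 4 → [0, 2, 2, 4, 8]
j=4: stack[4] = 8+4 = 12 → [0, 2, 2, 4, 12]
sum = 20

20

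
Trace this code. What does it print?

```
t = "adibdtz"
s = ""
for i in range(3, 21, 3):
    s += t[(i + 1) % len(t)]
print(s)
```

dabzit

i=3: add t[4]='d' → 'd'
i=6: add t[0]='a' → 'da'
i=9: add t[3]='b' → 'dab'
i=12: add t[6]='z' → 'dabz'
i=15: add t[2]='i' → 'dabzi'
i=18: add t[5]='t' → 'dabzit'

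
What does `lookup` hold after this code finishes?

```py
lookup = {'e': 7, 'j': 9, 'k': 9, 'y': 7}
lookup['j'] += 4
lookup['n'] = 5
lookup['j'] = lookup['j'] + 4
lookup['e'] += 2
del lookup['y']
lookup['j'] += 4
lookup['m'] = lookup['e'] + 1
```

lookup['j'] = 9+4 = 13 → {'e': 7, 'j': 13, 'k': 9, 'y': 7}
lookup['n'] = 5 → {'e': 7, 'j': 13, 'k': 9, 'y': 7, 'n': 5}
lookup['j'] = lookup['j']+4 = 17 → {'e': 7, 'j': 17, 'k': 9, 'y': 7, 'n': 5}
lookup['e'] = 7+2 = 9 → {'e': 9, 'j': 17, 'k': 9, 'y': 7, 'n': 5}
del 'y' → {'e': 9, 'j': 17, 'k': 9, 'n': 5}
lookup['j'] = 17+4 = 21 → {'e': 9, 'j': 21, 'k': 9, 'n': 5}
lookup['m'] = lookup['e']+1 = 10 → {'e': 9, 'j': 21, 'k': 9, 'n': 5, 'm': 10}

{'e': 9, 'j': 21, 'k': 9, 'n': 5, 'm': 10}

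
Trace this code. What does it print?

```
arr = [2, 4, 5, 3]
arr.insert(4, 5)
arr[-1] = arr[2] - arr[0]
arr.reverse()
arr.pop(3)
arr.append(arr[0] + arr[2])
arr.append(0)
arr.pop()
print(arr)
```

[3, 3, 5, 2, 8]

insert 5 at 4 → [2, 4, 5, 3, 5]
arr[-1] = arr[2]-arr[0] = 5-2 = 3 → [2, 4, 5, 3, 3]
reverse → [3, 3, 5, 4, 2]
pop(3) removes 4 → [3, 3, 5, 2]
append arr[0]+arr[2] = 3+5 = 8 → [3, 3, 5, 2, 8]
append 0 → [3, 3, 5, 2, 8, 0]
pop() removes 0 → [3, 3, 5, 2, 8]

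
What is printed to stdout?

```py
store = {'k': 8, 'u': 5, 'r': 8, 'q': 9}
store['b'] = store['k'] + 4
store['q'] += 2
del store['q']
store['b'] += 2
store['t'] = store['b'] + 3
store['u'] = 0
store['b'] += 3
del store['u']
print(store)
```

store['b'] = store['k']+4 = 12 → {'k': 8, 'u': 5, 'r': 8, 'q': 9, 'b': 12}
store['q'] = 9+2 = 11 → {'k': 8, 'u': 5, 'r': 8, 'q': 11, 'b': 12}
del 'q' → {'k': 8, 'u': 5, 'r': 8, 'b': 12}
store['b'] = 12+2 = 14 → {'k': 8, 'u': 5, 'r': 8, 'b': 14}
store['t'] = store['b']+3 = 17 → {'k': 8, 'u': 5, 'r': 8, 'b': 14, 't': 17}
store['u'] = 0 → {'k': 8, 'u': 0, 'r': 8, 'b': 14, 't': 17}
store['b'] = 14+3 = 17 → {'k': 8, 'u': 0, 'r': 8, 'b': 17, 't': 17}
del 'u' → {'k': 8, 'r': 8, 'b': 17, 't': 17}

{'k': 8, 'r': 8, 'b': 17, 't': 17}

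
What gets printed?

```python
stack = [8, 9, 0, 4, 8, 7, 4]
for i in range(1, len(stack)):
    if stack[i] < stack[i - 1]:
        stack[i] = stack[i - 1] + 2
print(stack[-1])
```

i=1: 9>=8, unchanged → [8, 9, 0, 4, 8, 7, 4]
i=2: 0<9, stack[2] = 9+2 = 11 → [8, 9, 11, 4, 8, 7, 4]
i=3: 4<11, stack[3] = 11+2 = 13 → [8, 9, 11, 13, 8, 7, 4]
i=4: 8<13, stack[4] = 13+2 = 15 → [8, 9, 11, 13, 15, 7, 4]
i=5: 7<15, stack[5] = 15+2 = 17 → [8, 9, 11, 13, 15, 17, 4]
i=6: 4<17, stack[6] = 17+2 = 19 → [8, 9, 11, 13, 15, 17, 19]

19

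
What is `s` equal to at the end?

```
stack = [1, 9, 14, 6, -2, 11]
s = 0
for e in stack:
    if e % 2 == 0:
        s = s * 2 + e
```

66

e=1: not even
e=9: not even
e=14: even, s = 0*2+14 = 14
e=6: even, s = 14*2+6 = 34
e=-2: even, s = 34*2+(-2) = 66
e=11: not even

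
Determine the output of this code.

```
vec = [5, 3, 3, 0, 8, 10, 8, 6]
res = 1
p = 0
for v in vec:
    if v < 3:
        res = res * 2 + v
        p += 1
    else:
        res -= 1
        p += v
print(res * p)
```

v=5: not <3, res = 1-1 = 0; p=5
v=3: not <3, res = 0-1 = -1; p=8
v=3: not <3, res = (-1)-1 = -2; p=11
v=0: <3, res = (-2)*2+0 = -4; p=12
v=8: not <3, res = (-4)-1 = -5; p=20
v=10: not <3, res = (-5)-1 = -6; p=30
v=8: not <3, res = (-6)-1 = -7; p=38
v=6: not <3, res = (-7)-1 = -8; p=44
res*p = (-8)*44 = -352

-352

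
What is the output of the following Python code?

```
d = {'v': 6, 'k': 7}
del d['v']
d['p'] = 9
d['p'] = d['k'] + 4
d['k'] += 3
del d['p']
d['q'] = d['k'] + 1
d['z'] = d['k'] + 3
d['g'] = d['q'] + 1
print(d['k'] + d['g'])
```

22

del 'v' → {'k': 7}
d['p'] = 9 → {'k': 7, 'p': 9}
d['p'] = d['k']+4 = 11 → {'k': 7, 'p': 11}
d['k'] = 7+3 = 10 → {'k': 10, 'p': 11}
del 'p' → {'k': 10}
d['q'] = d['k']+1 = 11 → {'k': 10, 'q': 11}
d['z'] = d['k']+3 = 13 → {'k': 10, 'q': 11, 'z': 13}
d['g'] = d['q']+1 = 12 → {'k': 10, 'q': 11, 'z': 13, 'g': 12}
d['k']+d['g'] = 10+12 = 22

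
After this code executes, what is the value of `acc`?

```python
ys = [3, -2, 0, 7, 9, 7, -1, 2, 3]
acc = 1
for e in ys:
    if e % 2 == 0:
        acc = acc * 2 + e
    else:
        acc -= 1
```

-15

e=3: not even, acc = 1-1 = 0
e=-2: even, acc = 0*2+(-2) = -2
e=0: even, acc = (-2)*2+0 = -4
e=7: not even, acc = (-4)-1 = -5
e=9: not even, acc = (-5)-1 = -6
e=7: not even, acc = (-6)-1 = -7
e=-1: not even, acc = (-7)-1 = -8
e=2: even, acc = (-8)*2+2 = -14
e=3: not even, acc = (-14)-1 = -15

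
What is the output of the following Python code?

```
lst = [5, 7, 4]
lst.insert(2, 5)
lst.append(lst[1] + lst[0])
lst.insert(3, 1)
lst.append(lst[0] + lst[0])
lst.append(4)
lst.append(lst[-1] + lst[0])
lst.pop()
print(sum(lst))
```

insert 5 at 2 → [5, 7, 5, 4]
append lst[1]+lst[0] = 7+5 = 12 → [5, 7, 5, 4, 12]
insert 1 at 3 → [5, 7, 5, 1, 4, 12]
append lst[0]+lst[0] = 5+5 = 10 → [5, 7, 5, 1, 4, 12, 10]
append 4 → [5, 7, 5, 1, 4, 12, 10, 4]
append lst[-1]+lst[0] = 4+5 = 9 → [5, 7, 5, 1, 4, 12, 10, 4, 9]
pop() removes 9 → [5, 7, 5, 1, 4, 12, 10, 4]
sum = 48

48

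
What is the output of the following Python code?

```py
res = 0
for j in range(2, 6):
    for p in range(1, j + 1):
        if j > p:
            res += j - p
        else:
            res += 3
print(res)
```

32

j=2,p=1: 2>1, res = 0+1 = 1
j=2,p=2: not 2>2, res = 1+3 = 4
j=3,p=1: 3>1, res = 4+2 = 6
j=3,p=2: 3>2, res = 6+1 = 7
j=3,p=3: not 3>3, res = 7+3 = 10
j=4,p=1: 4>1, res = 10+3 = 13
j=4,p=2: 4>2, res = 13+2 = 15
j=4,p=3: 4>3, res = 15+1 = 16
j=4,p=4: not 4>4, res = 16+3 = 19
j=5,p=1: 5>1, res = 19+4 = 23
j=5,p=2: 5>2, res = 23+3 = 26
j=5,p=3: 5>3, res = 26+2 = 28
j=5,p=4: 5>4, res = 28+1 = 29
j=5,p=5: not 5>5, res = 29+3 = 32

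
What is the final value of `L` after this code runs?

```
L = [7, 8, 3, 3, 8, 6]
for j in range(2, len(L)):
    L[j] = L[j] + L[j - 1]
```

j=2: L[2] = 3+8 = 11 → [7, 8, 11, 3, 8, 6]
j=3: L[3] = 3+11 = 14 → [7, 8, 11, 14, 8, 6]
j=4: L[4] = 8+14 = 22 → [7, 8, 11, 14, 22, 6]
j=5: L[5] = 6+22 = 28 → [7, 8, 11, 14, 22, 28]

[7, 8, 11, 14, 22, 28]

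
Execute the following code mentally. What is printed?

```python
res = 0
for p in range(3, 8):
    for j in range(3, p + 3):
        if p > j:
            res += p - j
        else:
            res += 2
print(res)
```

50

p=3,j=3: not 3>3, res = 0+2 = 2
p=3,j=4: not 3>4, res = 2+2 = 4
p=3,j=5: not 3>5, res = 4+2 = 6
p=4,j=3: 4>3, res = 6+1 = 7
p=4,j=4: not 4>4, res = 7+2 = 9
p=4,j=5: not 4>5, res = 9+2 = 11
p=4,j=6: not 4>6, res = 11+2 = 13
p=5,j=3: 5>3, res = 13+2 = 15
p=5,j=4: 5>4, res = 15+1 = 16
p=5,j=5: not 5>5, res = 16+2 = 18
p=5,j=6: not 5>6, res = 18+2 = 20
p=5,j=7: not 5>7, res = 20+2 = 22
p=6,j=3: 6>3, res = 22+3 = 25
p=6,j=4: 6>4, res = 25+2 = 27
p=6,j=5: 6>5, res = 27+1 = 28
p=6,j=6: not 6>6, res = 28+2 = 30
p=6,j=7: not 6>7, res = 30+2 = 32
p=6,j=8: not 6>8, res = 32+2 = 34
p=7,j=3: 7>3, res = 34+4 = 38
p=7,j=4: 7>4, res = 38+3 = 41
p=7,j=5: 7>5, res = 41+2 = 43
p=7,j=6: 7>6, res = 43+1 = 44
p=7,j=7: not 7>7, res = 44+2 = 46
p=7,j=8: not 7>8, res = 46+2 = 48
p=7,j=9: not 7>9, res = 48+2 = 50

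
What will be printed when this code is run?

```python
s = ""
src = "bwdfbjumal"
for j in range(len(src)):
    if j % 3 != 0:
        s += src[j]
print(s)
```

wdbjma

j=0: skip
j=1: add 'w' → 'w'
j=2: add 'd' → 'wd'
j=3: skip
j=4: add 'b' → 'wdb'
j=5: add 'j' → 'wdbj'
j=6: skip
j=7: add 'm' → 'wdbjm'
j=8: add 'a' → 'wdbjma'
j=9: skip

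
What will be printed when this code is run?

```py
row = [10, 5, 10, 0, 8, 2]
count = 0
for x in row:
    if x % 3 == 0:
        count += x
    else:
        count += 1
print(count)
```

5

x=10: not %3==0, count = 0+1 = 1
x=5: not %3==0, count = 1+1 = 2
x=10: not %3==0, count = 2+1 = 3
x=0: %3==0, count = 3+0 = 3
x=8: not %3==0, count = 3+1 = 4
x=2: not %3==0, count = 4+1 = 5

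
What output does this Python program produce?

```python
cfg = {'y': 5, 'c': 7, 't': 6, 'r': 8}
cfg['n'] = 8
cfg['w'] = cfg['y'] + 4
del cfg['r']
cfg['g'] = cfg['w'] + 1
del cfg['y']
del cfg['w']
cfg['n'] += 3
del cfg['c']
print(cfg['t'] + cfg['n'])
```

cfg['n'] = 8 → {'y': 5, 'c': 7, 't': 6, 'r': 8, 'n': 8}
cfg['w'] = cfg['y']+4 = 9 → {'y': 5, 'c': 7, 't': 6, 'r': 8, 'n': 8, 'w': 9}
del 'r' → {'y': 5, 'c': 7, 't': 6, 'n': 8, 'w': 9}
cfg['g'] = cfg['w']+1 = 10 → {'y': 5, 'c': 7, 't': 6, 'n': 8, 'w': 9, 'g': 10}
del 'y' → {'c': 7, 't': 6, 'n': 8, 'w': 9, 'g': 10}
del 'w' → {'c': 7, 't': 6, 'n': 8, 'g': 10}
cfg['n'] = 8+3 = 11 → {'c': 7, 't': 6, 'n': 11, 'g': 10}
del 'c' → {'t': 6, 'n': 11, 'g': 10}
cfg['t']+cfg['n'] = 6+11 = 17

17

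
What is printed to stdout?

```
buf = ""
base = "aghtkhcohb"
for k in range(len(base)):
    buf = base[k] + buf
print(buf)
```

k=0: prepend 'a' → 'a'
k=1: prepend 'g' → 'ga'
k=2: prepend 'h' → 'hga'
k=3: prepend 't' → 'thga'
k=4: prepend 'k' → 'kthga'
k=5: prepend 'h' → 'hkthga'
k=6: prepend 'c' → 'chkthga'
k=7: prepend 'o' → 'ochkthga'
k=8: prepend 'h' → 'hochkthga'
k=9: prepend 'b' → 'bhochkthga'

bhochkthga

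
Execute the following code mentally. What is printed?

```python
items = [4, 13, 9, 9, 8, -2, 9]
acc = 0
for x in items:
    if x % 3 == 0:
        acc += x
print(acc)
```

x=4: not %3==0
x=13: not %3==0
x=9: %3==0, acc = 0+9 = 9
x=9: %3==0, acc = 9+9 = 18
x=8: not %3==0
x=-2: not %3==0
x=9: %3==0, acc = 18+9 = 27

27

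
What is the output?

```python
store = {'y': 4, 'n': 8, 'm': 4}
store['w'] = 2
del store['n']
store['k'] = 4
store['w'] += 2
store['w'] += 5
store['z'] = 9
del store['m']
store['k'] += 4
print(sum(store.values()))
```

30

store['w'] = 2 → {'y': 4, 'n': 8, 'm': 4, 'w': 2}
del 'n' → {'y': 4, 'm': 4, 'w': 2}
store['k'] = 4 → {'y': 4, 'm': 4, 'w': 2, 'k': 4}
store['w'] = 2+2 = 4 → {'y': 4, 'm': 4, 'w': 4, 'k': 4}
store['w'] = 4+5 = 9 → {'y': 4, 'm': 4, 'w': 9, 'k': 4}
store['z'] = 9 → {'y': 4, 'm': 4, 'w': 9, 'k': 4, 'z': 9}
del 'm' → {'y': 4, 'w': 9, 'k': 4, 'z': 9}
store['k'] = 4+4 = 8 → {'y': 4, 'w': 9, 'k': 8, 'z': 9}
sum of values = 30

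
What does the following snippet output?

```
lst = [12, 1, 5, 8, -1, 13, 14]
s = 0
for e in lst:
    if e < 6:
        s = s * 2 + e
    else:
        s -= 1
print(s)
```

1

e=12: not <6, s = 0-1 = -1
e=1: <6, s = (-1)*2+1 = -1
e=5: <6, s = (-1)*2+5 = 3
e=8: not <6, s = 3-1 = 2
e=-1: <6, s = 2*2+(-1) = 3
e=13: not <6, s = 3-1 = 2
e=14: not <6, s = 2-1 = 1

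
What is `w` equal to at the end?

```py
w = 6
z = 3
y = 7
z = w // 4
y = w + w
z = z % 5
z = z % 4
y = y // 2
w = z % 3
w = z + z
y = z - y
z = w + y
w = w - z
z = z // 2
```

5

z = 6//4 = 1
y = 6+6 = 12
z = 1%5 = 1
z = 1%4 = 1
y = 12//2 = 6
w = 1%3 = 1
w = 1+1 = 2
y = 1-6 = -5
z = 2+(-5) = -3
w = 2-(-3) = 5
z = (-3)//2 = -2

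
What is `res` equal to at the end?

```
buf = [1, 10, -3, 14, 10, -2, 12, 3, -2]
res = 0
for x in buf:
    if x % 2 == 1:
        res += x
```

1

x=1: odd, res = 0+1 = 1
x=10: not odd
x=-3: odd, res = 1+(-3) = -2
x=14: not odd
x=10: not odd
x=-2: not odd
x=12: not odd
x=3: odd, res = (-2)+3 = 1
x=-2: not odd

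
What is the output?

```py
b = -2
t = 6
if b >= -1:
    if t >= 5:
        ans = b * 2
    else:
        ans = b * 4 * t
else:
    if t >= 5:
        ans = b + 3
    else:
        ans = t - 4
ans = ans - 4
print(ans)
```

-3

b=-2, t=6
b >= -1 is False; t >= 5 is True
→ ans = b + 3 = 1
ans = 1-4 = -3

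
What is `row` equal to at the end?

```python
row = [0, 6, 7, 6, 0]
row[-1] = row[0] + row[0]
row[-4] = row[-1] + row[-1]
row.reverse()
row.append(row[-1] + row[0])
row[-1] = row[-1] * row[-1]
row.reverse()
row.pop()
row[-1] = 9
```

row[-1] = row[0]+row[0] = 0+0 = 0 → [0, 6, 7, 6, 0]
row[-4] = row[-1]+row[-1] = 0+0 = 0 → [0, 0, 7, 6, 0]
reverse → [0, 6, 7, 0, 0]
append row[-1]+row[0] = 0+0 = 0 → [0, 6, 7, 0, 0, 0]
row[-1] = row[-1]*row[-1] = 0*0 = 0 → [0, 6, 7, 0, 0, 0]
reverse → [0, 0, 0, 7, 6, 0]
pop() removes 0 → [0, 0, 0, 7, 6]
row[-1] = 9 → [0, 0, 0, 7, 9]

[0, 0, 0, 7, 9]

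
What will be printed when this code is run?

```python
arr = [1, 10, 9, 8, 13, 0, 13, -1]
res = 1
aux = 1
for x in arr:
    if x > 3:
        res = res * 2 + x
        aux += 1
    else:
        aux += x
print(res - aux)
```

329

x=1: not >3; aux=2
x=10: >3, res = 1*2+10 = 12; aux=3
x=9: >3, res = 12*2+9 = 33; aux=4
x=8: >3, res = 33*2+8 = 74; aux=5
x=13: >3, res = 74*2+13 = 161; aux=6
x=0: not >3; aux=6
x=13: >3, res = 161*2+13 = 335; aux=7
x=-1: not >3; aux=6
res-aux = 335-6 = 329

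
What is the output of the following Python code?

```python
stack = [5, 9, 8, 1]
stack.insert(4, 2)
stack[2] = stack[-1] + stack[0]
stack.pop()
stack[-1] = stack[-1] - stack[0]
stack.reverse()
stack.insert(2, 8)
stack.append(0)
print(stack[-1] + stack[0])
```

insert 2 at 4 → [5, 9, 8, 1, 2]
stack[2] = stack[-1]+stack[0] = 2+5 = 7 → [5, 9, 7, 1, 2]
pop() removes 2 → [5, 9, 7, 1]
stack[-1] = stack[-1]-stack[0] = 1-5 = -4 → [5, 9, 7, -4]
reverse → [-4, 7, 9, 5]
insert 8 at 2 → [-4, 7, 8, 9, 5]
append 0 → [-4, 7, 8, 9, 5, 0]
stack[-1]+stack[0] = 0+(-4) = -4

-4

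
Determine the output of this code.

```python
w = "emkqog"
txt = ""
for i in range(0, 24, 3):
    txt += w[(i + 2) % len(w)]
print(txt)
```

i=0: add w[2]='k' → 'k'
i=3: add w[5]='g' → 'kg'
i=6: add w[2]='k' → 'kgk'
i=9: add w[5]='g' → 'kgkg'
i=12: add w[2]='k' → 'kgkgk'
i=15: add w[5]='g' → 'kgkgkg'
i=18: add w[2]='k' → 'kgkgkgk'
i=21: add w[5]='g' → 'kgkgkgkg'

kgkgkgkg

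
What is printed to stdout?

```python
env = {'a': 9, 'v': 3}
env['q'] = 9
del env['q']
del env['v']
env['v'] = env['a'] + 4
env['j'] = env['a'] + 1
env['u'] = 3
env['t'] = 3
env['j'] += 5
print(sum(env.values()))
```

env['q'] = 9 → {'a': 9, 'v': 3, 'q': 9}
del 'q' → {'a': 9, 'v': 3}
del 'v' → {'a': 9}
env['v'] = env['a']+4 = 13 → {'a': 9, 'v': 13}
env['j'] = env['a']+1 = 10 → {'a': 9, 'v': 13, 'j': 10}
env['u'] = 3 → {'a': 9, 'v': 13, 'j': 10, 'u': 3}
env['t'] = 3 → {'a': 9, 'v': 13, 'j': 10, 'u': 3, 't': 3}
env['j'] = 10+5 = 15 → {'a': 9, 'v': 13, 'j': 15, 'u': 3, 't': 3}
sum of values = 43

43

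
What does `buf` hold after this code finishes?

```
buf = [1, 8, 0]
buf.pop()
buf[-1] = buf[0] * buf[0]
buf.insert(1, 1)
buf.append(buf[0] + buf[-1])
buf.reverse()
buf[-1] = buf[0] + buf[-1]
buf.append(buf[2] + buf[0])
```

pop() removes 0 → [1, 8]
buf[-1] = buf[0]*buf[0] = 1*1 = 1 → [1, 1]
insert 1 at 1 → [1, 1, 1]
append buf[0]+buf[-1] = 1+1 = 2 → [1, 1, 1, 2]
reverse → [2, 1, 1, 1]
buf[-1] = buf[0]+buf[-1] = 2+1 = 3 → [2, 1, 1, 3]
append buf[2]+buf[0] = 1+2 = 3 → [2, 1, 1, 3, 3]

[2, 1, 1, 3, 3]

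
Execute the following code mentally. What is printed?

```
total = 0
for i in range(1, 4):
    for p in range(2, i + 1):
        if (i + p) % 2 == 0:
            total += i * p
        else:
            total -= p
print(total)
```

11

i=2,p=2: even sum, total = 0+4 = 4
i=3,p=2: odd sum, total = 4-2 = 2
i=3,p=3: even sum, total = 2+9 = 11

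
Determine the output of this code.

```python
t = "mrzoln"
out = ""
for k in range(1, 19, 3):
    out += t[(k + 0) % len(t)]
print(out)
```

rlrlrl

k=1: add t[1]='r' → 'r'
k=4: add t[4]='l' → 'rl'
k=7: add t[1]='r' → 'rlr'
k=10: add t[4]='l' → 'rlrl'
k=13: add t[1]='r' → 'rlrlr'
k=16: add t[4]='l' → 'rlrlrl'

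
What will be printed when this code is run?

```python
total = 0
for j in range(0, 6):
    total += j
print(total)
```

15

j=0: total = 0+0 = 0
j=1: total = 0+1 = 1
j=2: total = 1+2 = 3
j=3: total = 3+3 = 6
j=4: total = 6+4 = 10
j=5: total = 10+5 = 15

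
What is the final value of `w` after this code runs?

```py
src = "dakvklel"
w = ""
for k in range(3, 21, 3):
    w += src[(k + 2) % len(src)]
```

'ldveak'

k=3: add src[5]='l' → 'l'
k=6: add src[0]='d' → 'ld'
k=9: add src[3]='v' → 'ldv'
k=12: add src[6]='e' → 'ldve'
k=15: add src[1]='a' → 'ldvea'
k=18: add src[4]='k' → 'ldveak'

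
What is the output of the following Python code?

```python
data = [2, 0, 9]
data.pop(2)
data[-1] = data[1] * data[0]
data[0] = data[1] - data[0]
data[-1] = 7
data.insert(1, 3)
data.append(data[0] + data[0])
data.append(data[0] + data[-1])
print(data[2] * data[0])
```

-14

pop(2) removes 9 → [2, 0]
data[-1] = data[1]*data[0] = 0*2 = 0 → [2, 0]
data[0] = data[1]-data[0] = 0-2 = -2 → [-2, 0]
data[-1] = 7 → [-2, 7]
insert 3 at 1 → [-2, 3, 7]
append data[0]+data[0] = (-2)+(-2) = -4 → [-2, 3, 7, -4]
append data[0]+data[-1] = (-2)+(-4) = -6 → [-2, 3, 7, -4, -6]
data[2]*data[0] = 7*(-2) = -14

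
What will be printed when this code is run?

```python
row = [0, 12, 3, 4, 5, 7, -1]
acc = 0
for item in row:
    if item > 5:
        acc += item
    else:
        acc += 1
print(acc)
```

item=0: not >5, acc = 0+1 = 1
item=12: >5, acc = 1+12 = 13
item=3: not >5, acc = 13+1 = 14
item=4: not >5, acc = 14+1 = 15
item=5: not >5, acc = 15+1 = 16
item=7: >5, acc = 16+7 = 23
item=-1: not >5, acc = 23+1 = 24

24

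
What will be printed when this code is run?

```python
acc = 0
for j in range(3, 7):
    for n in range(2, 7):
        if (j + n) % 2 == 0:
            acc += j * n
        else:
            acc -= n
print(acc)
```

144

j=3,n=2: odd sum, acc = 0-2 = -2
j=3,n=3: even sum, acc = (-2)+9 = 7
j=3,n=4: odd sum, acc = 7-4 = 3
j=3,n=5: even sum, acc = 3+15 = 18
j=3,n=6: odd sum, acc = 18-6 = 12
j=4,n=2: even sum, acc = 12+8 = 20
j=4,n=3: odd sum, acc = 20-3 = 17
j=4,n=4: even sum, acc = 17+16 = 33
j=4,n=5: odd sum, acc = 33-5 = 28
j=4,n=6: even sum, acc = 28+24 = 52
j=5,n=2: odd sum, acc = 52-2 = 50
j=5,n=3: even sum, acc = 50+15 = 65
j=5,n=4: odd sum, acc = 65-4 = 61
j=5,n=5: even sum, acc = 61+25 = 86
j=5,n=6: odd sum, acc = 86-6 = 80
j=6,n=2: even sum, acc = 80+12 = 92
j=6,n=3: odd sum, acc = 92-3 = 89
j=6,n=4: even sum, acc = 89+24 = 113
j=6,n=5: odd sum, acc = 113-5 = 108
j=6,n=6: even sum, acc = 108+36 = 144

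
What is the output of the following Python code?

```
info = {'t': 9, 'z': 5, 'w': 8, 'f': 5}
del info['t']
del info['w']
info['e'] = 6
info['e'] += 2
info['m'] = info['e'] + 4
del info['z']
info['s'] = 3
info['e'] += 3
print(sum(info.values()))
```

del 't' → {'z': 5, 'w': 8, 'f': 5}
del 'w' → {'z': 5, 'f': 5}
info['e'] = 6 → {'z': 5, 'f': 5, 'e': 6}
info['e'] = 6+2 = 8 → {'z': 5, 'f': 5, 'e': 8}
info['m'] = info['e']+4 = 12 → {'z': 5, 'f': 5, 'e': 8, 'm': 12}
del 'z' → {'f': 5, 'e': 8, 'm': 12}
info['s'] = 3 → {'f': 5, 'e': 8, 'm': 12, 's': 3}
info['e'] = 8+3 = 11 → {'f': 5, 'e': 11, 'm': 12, 's': 3}
sum of values = 31

31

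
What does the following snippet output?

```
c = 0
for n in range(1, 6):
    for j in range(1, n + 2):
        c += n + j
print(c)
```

125

n=1,j=1: c = 0+2 = 2
n=1,j=2: c = 2+3 = 5
n=2,j=1: c = 5+3 = 8
n=2,j=2: c = 8+4 = 12
n=2,j=3: c = 12+5 = 17
n=3,j=1: c = 17+4 = 21
n=3,j=2: c = 21+5 = 26
n=3,j=3: c = 26+6 = 32
n=3,j=4: c = 32+7 = 39
n=4,j=1: c = 39+5 = 44
n=4,j=2: c = 44+6 = 50
n=4,j=3: c = 50+7 = 57
n=4,j=4: c = 57+8 = 65
n=4,j=5: c = 65+9 = 74
n=5,j=1: c = 74+6 = 80
n=5,j=2: c = 80+7 = 87
n=5,j=3: c = 87+8 = 95
n=5,j=4: c = 95+9 = 104
n=5,j=5: c = 104+10 = 114
n=5,j=6: c = 114+11 = 125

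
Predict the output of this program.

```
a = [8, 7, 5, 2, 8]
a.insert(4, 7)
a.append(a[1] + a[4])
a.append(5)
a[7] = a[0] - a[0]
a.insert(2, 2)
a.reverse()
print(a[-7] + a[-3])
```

10

insert 7 at 4 → [8, 7, 5, 2, 7, 8]
append a[1]+a[4] = 7+7 = 14 → [8, 7, 5, 2, 7, 8, 14]
append 5 → [8, 7, 5, 2, 7, 8, 14, 5]
a[7] = a[0]-a[0] = 8-8 = 0 → [8, 7, 5, 2, 7, 8, 14, 0]
insert 2 at 2 → [8, 7, 2, 5, 2, 7, 8, 14, 0]
reverse → [0, 14, 8, 7, 2, 5, 2, 7, 8]
a[-7]+a[-3] = 8+2 = 10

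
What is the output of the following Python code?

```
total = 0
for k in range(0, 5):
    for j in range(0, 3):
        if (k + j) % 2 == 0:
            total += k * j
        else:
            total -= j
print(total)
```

9

k=0,j=0: even sum, total = 0+0 = 0
k=0,j=1: odd sum, total = 0-1 = -1
k=0,j=2: even sum, total = (-1)+0 = -1
k=1,j=0: odd sum, total = (-1)-0 = -1
k=1,j=1: even sum, total = (-1)+1 = 0
k=1,j=2: odd sum, total = 0-2 = -2
k=2,j=0: even sum, total = (-2)+0 = -2
k=2,j=1: odd sum, total = (-2)-1 = -3
k=2,j=2: even sum, total = (-3)+4 = 1
k=3,j=0: odd sum, total = 1-0 = 1
k=3,j=1: even sum, total = 1+3 = 4
k=3,j=2: odd sum, total = 4-2 = 2
k=4,j=0: even sum, total = 2+0 = 2
k=4,j=1: odd sum, total = 2-1 = 1
k=4,j=2: even sum, total = 1+8 = 9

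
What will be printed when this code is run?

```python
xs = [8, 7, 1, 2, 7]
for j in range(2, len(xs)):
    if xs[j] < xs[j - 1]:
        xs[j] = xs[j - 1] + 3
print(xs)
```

j=2: 1<7, xs[2] = 7+3 = 10 → [8, 7, 10, 2, 7]
j=3: 2<10, xs[3] = 10+3 = 13 → [8, 7, 10, 13, 7]
j=4: 7<13, xs[4] = 13+3 = 16 → [8, 7, 10, 13, 16]

[8, 7, 10, 13, 16]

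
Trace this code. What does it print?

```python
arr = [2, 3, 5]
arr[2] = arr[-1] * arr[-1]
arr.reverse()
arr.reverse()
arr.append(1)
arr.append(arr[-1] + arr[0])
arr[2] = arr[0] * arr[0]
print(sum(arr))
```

arr[2] = arr[-1]*arr[-1] = 5*5 = 25 → [2, 3, 25]
reverse → [25, 3, 2]
reverse → [2, 3, 25]
append 1 → [2, 3, 25, 1]
append arr[-1]+arr[0] = 1+2 = 3 → [2, 3, 25, 1, 3]
arr[2] = arr[0]*arr[0] = 2*2 = 4 → [2, 3, 4, 1, 3]
sum = 13

13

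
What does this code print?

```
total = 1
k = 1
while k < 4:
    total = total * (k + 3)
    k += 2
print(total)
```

24

k=1: total = 1*4 = 4
k=3: total = 4*6 = 24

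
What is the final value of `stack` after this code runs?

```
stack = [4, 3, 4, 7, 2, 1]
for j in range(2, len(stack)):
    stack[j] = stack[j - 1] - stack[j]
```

j=2: stack[2] = 3-4 = -1 → [4, 3, -1, 7, 2, 1]
j=3: stack[3] = (-1)-7 = -8 → [4, 3, -1, -8, 2, 1]
j=4: stack[4] = (-8)-2 = -10 → [4, 3, -1, -8, -10, 1]
j=5: stack[5] = (-10)-1 = -11 → [4, 3, -1, -8, -10, -11]

[4, 3, -1, -8, -10, -11]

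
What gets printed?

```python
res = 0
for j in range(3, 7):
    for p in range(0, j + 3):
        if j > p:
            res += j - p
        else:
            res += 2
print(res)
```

76

j=3,p=0: 3>0, res = 0+3 = 3
j=3,p=1: 3>1, res = 3+2 = 5
j=3,p=2: 3>2, res = 5+1 = 6
j=3,p=3: not 3>3, res = 6+2 = 8
j=3,p=4: not 3>4, res = 8+2 = 10
j=3,p=5: not 3>5, res = 10+2 = 12
j=4,p=0: 4>0, res = 12+4 = 16
j=4,p=1: 4>1, res = 16+3 = 19
j=4,p=2: 4>2, res = 19+2 = 21
j=4,p=3: 4>3, res = 21+1 = 22
j=4,p=4: not 4>4, res = 22+2 = 24
j=4,p=5: not 4>5, res = 24+2 = 26
j=4,p=6: not 4>6, res = 26+2 = 28
j=5,p=0: 5>0, res = 28+5 = 33
j=5,p=1: 5>1, res = 33+4 = 37
j=5,p=2: 5>2, res = 37+3 = 40
j=5,p=3: 5>3, res = 40+2 = 42
j=5,p=4: 5>4, res = 42+1 = 43
j=5,p=5: not 5>5, res = 43+2 = 45
j=5,p=6: not 5>6, res = 45+2 = 47
j=5,p=7: not 5>7, res = 47+2 = 49
j=6,p=0: 6>0, res = 49+6 = 55
j=6,p=1: 6>1, res = 55+5 = 60
j=6,p=2: 6>2, res = 60+4 = 64
j=6,p=3: 6>3, res = 64+3 = 67
j=6,p=4: 6>4, res = 67+2 = 69
j=6,p=5: 6>5, res = 69+1 = 70
j=6,p=6: not 6>6, res = 70+2 = 72
j=6,p=7: not 6>7, res = 72+2 = 74
j=6,p=8: not 6>8, res = 74+2 = 76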